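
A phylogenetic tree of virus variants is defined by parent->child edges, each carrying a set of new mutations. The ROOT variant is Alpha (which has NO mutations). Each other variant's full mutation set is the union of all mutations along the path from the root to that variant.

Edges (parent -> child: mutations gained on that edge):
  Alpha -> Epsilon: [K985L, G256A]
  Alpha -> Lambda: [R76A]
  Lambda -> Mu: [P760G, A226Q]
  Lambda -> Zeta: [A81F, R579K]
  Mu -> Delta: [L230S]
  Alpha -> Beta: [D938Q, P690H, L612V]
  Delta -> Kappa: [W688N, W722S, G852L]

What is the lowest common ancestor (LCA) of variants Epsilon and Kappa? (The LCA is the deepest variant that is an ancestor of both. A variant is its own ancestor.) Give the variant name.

Path from root to Epsilon: Alpha -> Epsilon
  ancestors of Epsilon: {Alpha, Epsilon}
Path from root to Kappa: Alpha -> Lambda -> Mu -> Delta -> Kappa
  ancestors of Kappa: {Alpha, Lambda, Mu, Delta, Kappa}
Common ancestors: {Alpha}
Walk up from Kappa: Kappa (not in ancestors of Epsilon), Delta (not in ancestors of Epsilon), Mu (not in ancestors of Epsilon), Lambda (not in ancestors of Epsilon), Alpha (in ancestors of Epsilon)
Deepest common ancestor (LCA) = Alpha

Answer: Alpha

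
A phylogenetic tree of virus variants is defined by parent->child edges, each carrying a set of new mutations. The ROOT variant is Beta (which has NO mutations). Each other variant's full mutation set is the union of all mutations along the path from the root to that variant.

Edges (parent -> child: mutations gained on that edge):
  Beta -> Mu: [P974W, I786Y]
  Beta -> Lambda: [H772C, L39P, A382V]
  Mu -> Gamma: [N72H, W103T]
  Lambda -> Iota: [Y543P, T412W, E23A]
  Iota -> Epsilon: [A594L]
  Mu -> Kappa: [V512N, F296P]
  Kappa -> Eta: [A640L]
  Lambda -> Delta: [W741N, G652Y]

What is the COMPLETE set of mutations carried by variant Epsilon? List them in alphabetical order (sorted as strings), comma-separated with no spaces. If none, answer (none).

At Beta: gained [] -> total []
At Lambda: gained ['H772C', 'L39P', 'A382V'] -> total ['A382V', 'H772C', 'L39P']
At Iota: gained ['Y543P', 'T412W', 'E23A'] -> total ['A382V', 'E23A', 'H772C', 'L39P', 'T412W', 'Y543P']
At Epsilon: gained ['A594L'] -> total ['A382V', 'A594L', 'E23A', 'H772C', 'L39P', 'T412W', 'Y543P']

Answer: A382V,A594L,E23A,H772C,L39P,T412W,Y543P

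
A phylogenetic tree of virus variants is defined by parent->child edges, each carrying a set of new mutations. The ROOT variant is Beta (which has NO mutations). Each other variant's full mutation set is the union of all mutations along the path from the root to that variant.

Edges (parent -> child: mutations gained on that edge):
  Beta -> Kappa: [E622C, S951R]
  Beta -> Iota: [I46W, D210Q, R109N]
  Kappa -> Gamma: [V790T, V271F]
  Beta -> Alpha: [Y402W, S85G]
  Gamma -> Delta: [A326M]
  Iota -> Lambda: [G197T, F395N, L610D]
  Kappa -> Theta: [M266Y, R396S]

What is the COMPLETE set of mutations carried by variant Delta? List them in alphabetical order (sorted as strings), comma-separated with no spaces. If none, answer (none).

Answer: A326M,E622C,S951R,V271F,V790T

Derivation:
At Beta: gained [] -> total []
At Kappa: gained ['E622C', 'S951R'] -> total ['E622C', 'S951R']
At Gamma: gained ['V790T', 'V271F'] -> total ['E622C', 'S951R', 'V271F', 'V790T']
At Delta: gained ['A326M'] -> total ['A326M', 'E622C', 'S951R', 'V271F', 'V790T']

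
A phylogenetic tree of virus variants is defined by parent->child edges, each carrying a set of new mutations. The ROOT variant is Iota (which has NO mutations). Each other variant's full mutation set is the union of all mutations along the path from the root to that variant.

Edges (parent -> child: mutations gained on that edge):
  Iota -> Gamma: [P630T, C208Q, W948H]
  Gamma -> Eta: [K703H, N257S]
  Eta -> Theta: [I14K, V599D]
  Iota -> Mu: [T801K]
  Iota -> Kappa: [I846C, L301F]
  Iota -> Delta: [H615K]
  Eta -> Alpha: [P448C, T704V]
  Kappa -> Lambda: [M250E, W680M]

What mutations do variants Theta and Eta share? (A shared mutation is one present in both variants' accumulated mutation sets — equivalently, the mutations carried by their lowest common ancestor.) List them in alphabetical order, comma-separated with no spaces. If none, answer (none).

Answer: C208Q,K703H,N257S,P630T,W948H

Derivation:
Accumulating mutations along path to Theta:
  At Iota: gained [] -> total []
  At Gamma: gained ['P630T', 'C208Q', 'W948H'] -> total ['C208Q', 'P630T', 'W948H']
  At Eta: gained ['K703H', 'N257S'] -> total ['C208Q', 'K703H', 'N257S', 'P630T', 'W948H']
  At Theta: gained ['I14K', 'V599D'] -> total ['C208Q', 'I14K', 'K703H', 'N257S', 'P630T', 'V599D', 'W948H']
Mutations(Theta) = ['C208Q', 'I14K', 'K703H', 'N257S', 'P630T', 'V599D', 'W948H']
Accumulating mutations along path to Eta:
  At Iota: gained [] -> total []
  At Gamma: gained ['P630T', 'C208Q', 'W948H'] -> total ['C208Q', 'P630T', 'W948H']
  At Eta: gained ['K703H', 'N257S'] -> total ['C208Q', 'K703H', 'N257S', 'P630T', 'W948H']
Mutations(Eta) = ['C208Q', 'K703H', 'N257S', 'P630T', 'W948H']
Intersection: ['C208Q', 'I14K', 'K703H', 'N257S', 'P630T', 'V599D', 'W948H'] ∩ ['C208Q', 'K703H', 'N257S', 'P630T', 'W948H'] = ['C208Q', 'K703H', 'N257S', 'P630T', 'W948H']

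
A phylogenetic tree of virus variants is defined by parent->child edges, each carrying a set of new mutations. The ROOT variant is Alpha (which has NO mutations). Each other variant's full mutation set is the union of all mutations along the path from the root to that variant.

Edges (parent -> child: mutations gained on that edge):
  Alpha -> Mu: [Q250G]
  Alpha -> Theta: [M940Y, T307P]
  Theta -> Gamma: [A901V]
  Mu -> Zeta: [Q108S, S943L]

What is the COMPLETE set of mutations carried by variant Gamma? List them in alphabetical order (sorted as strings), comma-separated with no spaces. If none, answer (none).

At Alpha: gained [] -> total []
At Theta: gained ['M940Y', 'T307P'] -> total ['M940Y', 'T307P']
At Gamma: gained ['A901V'] -> total ['A901V', 'M940Y', 'T307P']

Answer: A901V,M940Y,T307P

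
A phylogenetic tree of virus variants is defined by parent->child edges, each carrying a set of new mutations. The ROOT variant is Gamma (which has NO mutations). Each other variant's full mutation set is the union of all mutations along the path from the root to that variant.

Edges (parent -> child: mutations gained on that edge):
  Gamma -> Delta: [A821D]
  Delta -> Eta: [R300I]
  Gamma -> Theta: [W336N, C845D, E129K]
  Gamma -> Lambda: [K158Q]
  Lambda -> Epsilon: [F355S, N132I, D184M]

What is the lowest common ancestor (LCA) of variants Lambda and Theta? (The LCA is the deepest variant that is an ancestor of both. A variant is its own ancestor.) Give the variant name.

Answer: Gamma

Derivation:
Path from root to Lambda: Gamma -> Lambda
  ancestors of Lambda: {Gamma, Lambda}
Path from root to Theta: Gamma -> Theta
  ancestors of Theta: {Gamma, Theta}
Common ancestors: {Gamma}
Walk up from Theta: Theta (not in ancestors of Lambda), Gamma (in ancestors of Lambda)
Deepest common ancestor (LCA) = Gamma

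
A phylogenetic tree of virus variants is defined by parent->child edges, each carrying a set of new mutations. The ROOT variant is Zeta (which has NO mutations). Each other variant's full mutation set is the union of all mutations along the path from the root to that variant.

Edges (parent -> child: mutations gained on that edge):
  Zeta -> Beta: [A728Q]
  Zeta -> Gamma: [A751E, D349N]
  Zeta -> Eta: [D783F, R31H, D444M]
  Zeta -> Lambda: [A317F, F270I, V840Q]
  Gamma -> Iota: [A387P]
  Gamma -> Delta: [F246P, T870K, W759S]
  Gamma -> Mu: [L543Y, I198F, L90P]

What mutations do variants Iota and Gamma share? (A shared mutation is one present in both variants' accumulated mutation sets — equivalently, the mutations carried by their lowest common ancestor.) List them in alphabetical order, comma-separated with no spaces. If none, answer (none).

Accumulating mutations along path to Iota:
  At Zeta: gained [] -> total []
  At Gamma: gained ['A751E', 'D349N'] -> total ['A751E', 'D349N']
  At Iota: gained ['A387P'] -> total ['A387P', 'A751E', 'D349N']
Mutations(Iota) = ['A387P', 'A751E', 'D349N']
Accumulating mutations along path to Gamma:
  At Zeta: gained [] -> total []
  At Gamma: gained ['A751E', 'D349N'] -> total ['A751E', 'D349N']
Mutations(Gamma) = ['A751E', 'D349N']
Intersection: ['A387P', 'A751E', 'D349N'] ∩ ['A751E', 'D349N'] = ['A751E', 'D349N']

Answer: A751E,D349N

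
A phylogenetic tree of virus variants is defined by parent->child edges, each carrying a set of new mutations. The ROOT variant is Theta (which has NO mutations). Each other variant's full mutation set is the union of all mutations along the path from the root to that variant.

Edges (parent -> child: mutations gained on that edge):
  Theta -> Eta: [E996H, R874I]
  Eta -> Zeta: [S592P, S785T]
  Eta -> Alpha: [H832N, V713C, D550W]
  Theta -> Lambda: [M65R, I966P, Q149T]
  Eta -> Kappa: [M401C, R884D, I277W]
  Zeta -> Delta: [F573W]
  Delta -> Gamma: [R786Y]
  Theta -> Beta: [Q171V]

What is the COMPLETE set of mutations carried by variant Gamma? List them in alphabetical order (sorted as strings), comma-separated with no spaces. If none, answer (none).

Answer: E996H,F573W,R786Y,R874I,S592P,S785T

Derivation:
At Theta: gained [] -> total []
At Eta: gained ['E996H', 'R874I'] -> total ['E996H', 'R874I']
At Zeta: gained ['S592P', 'S785T'] -> total ['E996H', 'R874I', 'S592P', 'S785T']
At Delta: gained ['F573W'] -> total ['E996H', 'F573W', 'R874I', 'S592P', 'S785T']
At Gamma: gained ['R786Y'] -> total ['E996H', 'F573W', 'R786Y', 'R874I', 'S592P', 'S785T']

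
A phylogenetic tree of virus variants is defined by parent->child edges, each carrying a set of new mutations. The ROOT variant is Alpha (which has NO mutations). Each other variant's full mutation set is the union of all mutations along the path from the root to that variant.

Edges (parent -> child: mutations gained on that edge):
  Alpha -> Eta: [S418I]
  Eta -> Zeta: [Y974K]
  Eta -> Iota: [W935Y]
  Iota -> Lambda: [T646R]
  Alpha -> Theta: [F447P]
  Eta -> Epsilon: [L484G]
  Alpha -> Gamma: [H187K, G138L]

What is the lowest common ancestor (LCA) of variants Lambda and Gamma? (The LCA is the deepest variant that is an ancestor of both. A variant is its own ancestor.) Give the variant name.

Path from root to Lambda: Alpha -> Eta -> Iota -> Lambda
  ancestors of Lambda: {Alpha, Eta, Iota, Lambda}
Path from root to Gamma: Alpha -> Gamma
  ancestors of Gamma: {Alpha, Gamma}
Common ancestors: {Alpha}
Walk up from Gamma: Gamma (not in ancestors of Lambda), Alpha (in ancestors of Lambda)
Deepest common ancestor (LCA) = Alpha

Answer: Alpha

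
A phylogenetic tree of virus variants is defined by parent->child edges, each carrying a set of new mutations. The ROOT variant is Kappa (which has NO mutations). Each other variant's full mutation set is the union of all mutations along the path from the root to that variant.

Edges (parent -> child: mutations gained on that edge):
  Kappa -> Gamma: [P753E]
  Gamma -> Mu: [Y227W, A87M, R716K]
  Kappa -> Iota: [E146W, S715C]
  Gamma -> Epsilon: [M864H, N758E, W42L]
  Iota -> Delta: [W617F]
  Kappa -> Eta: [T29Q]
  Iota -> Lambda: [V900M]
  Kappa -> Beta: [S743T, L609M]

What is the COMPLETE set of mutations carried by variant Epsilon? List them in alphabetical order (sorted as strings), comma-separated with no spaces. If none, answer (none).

Answer: M864H,N758E,P753E,W42L

Derivation:
At Kappa: gained [] -> total []
At Gamma: gained ['P753E'] -> total ['P753E']
At Epsilon: gained ['M864H', 'N758E', 'W42L'] -> total ['M864H', 'N758E', 'P753E', 'W42L']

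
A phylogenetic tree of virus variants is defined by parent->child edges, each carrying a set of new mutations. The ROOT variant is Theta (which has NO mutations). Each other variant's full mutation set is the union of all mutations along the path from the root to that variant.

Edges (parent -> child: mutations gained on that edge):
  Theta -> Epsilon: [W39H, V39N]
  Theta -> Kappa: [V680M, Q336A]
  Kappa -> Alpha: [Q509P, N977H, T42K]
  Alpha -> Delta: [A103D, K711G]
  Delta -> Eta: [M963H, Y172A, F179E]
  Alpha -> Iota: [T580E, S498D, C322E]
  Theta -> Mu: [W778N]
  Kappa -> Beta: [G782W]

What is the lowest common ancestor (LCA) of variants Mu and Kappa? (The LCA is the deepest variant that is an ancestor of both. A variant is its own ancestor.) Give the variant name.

Path from root to Mu: Theta -> Mu
  ancestors of Mu: {Theta, Mu}
Path from root to Kappa: Theta -> Kappa
  ancestors of Kappa: {Theta, Kappa}
Common ancestors: {Theta}
Walk up from Kappa: Kappa (not in ancestors of Mu), Theta (in ancestors of Mu)
Deepest common ancestor (LCA) = Theta

Answer: Theta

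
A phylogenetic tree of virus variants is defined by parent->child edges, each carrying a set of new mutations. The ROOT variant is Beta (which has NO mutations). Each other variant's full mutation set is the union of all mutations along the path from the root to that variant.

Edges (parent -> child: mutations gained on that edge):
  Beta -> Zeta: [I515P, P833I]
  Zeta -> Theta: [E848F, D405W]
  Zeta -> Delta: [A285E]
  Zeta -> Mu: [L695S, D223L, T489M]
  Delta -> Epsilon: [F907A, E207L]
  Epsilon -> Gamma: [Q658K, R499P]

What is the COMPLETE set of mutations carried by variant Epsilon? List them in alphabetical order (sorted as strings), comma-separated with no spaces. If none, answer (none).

At Beta: gained [] -> total []
At Zeta: gained ['I515P', 'P833I'] -> total ['I515P', 'P833I']
At Delta: gained ['A285E'] -> total ['A285E', 'I515P', 'P833I']
At Epsilon: gained ['F907A', 'E207L'] -> total ['A285E', 'E207L', 'F907A', 'I515P', 'P833I']

Answer: A285E,E207L,F907A,I515P,P833I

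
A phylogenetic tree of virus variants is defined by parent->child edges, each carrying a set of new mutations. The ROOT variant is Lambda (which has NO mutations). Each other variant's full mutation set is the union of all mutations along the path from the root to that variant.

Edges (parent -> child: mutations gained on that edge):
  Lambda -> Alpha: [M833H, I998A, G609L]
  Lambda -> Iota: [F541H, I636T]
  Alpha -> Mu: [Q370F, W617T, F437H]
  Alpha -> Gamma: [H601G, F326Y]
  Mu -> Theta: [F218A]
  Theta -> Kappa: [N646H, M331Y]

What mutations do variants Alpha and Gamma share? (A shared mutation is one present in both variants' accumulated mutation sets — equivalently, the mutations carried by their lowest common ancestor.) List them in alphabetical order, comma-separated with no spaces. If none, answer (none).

Accumulating mutations along path to Alpha:
  At Lambda: gained [] -> total []
  At Alpha: gained ['M833H', 'I998A', 'G609L'] -> total ['G609L', 'I998A', 'M833H']
Mutations(Alpha) = ['G609L', 'I998A', 'M833H']
Accumulating mutations along path to Gamma:
  At Lambda: gained [] -> total []
  At Alpha: gained ['M833H', 'I998A', 'G609L'] -> total ['G609L', 'I998A', 'M833H']
  At Gamma: gained ['H601G', 'F326Y'] -> total ['F326Y', 'G609L', 'H601G', 'I998A', 'M833H']
Mutations(Gamma) = ['F326Y', 'G609L', 'H601G', 'I998A', 'M833H']
Intersection: ['G609L', 'I998A', 'M833H'] ∩ ['F326Y', 'G609L', 'H601G', 'I998A', 'M833H'] = ['G609L', 'I998A', 'M833H']

Answer: G609L,I998A,M833H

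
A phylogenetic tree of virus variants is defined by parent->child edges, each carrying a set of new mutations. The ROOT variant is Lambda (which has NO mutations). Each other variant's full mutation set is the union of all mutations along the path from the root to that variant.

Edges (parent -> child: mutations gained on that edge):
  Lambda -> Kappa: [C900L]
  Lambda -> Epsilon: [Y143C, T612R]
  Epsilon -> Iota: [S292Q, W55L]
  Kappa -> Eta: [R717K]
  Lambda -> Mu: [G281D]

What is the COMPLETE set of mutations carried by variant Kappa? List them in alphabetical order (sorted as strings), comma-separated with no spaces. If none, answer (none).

Answer: C900L

Derivation:
At Lambda: gained [] -> total []
At Kappa: gained ['C900L'] -> total ['C900L']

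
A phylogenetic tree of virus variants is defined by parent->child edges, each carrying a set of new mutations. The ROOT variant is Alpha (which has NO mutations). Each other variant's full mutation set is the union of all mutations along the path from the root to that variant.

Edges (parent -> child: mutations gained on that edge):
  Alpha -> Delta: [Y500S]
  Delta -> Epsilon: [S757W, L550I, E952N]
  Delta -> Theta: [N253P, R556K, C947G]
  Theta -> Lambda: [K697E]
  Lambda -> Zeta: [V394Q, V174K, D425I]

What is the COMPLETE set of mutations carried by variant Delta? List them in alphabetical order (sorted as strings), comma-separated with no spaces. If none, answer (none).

Answer: Y500S

Derivation:
At Alpha: gained [] -> total []
At Delta: gained ['Y500S'] -> total ['Y500S']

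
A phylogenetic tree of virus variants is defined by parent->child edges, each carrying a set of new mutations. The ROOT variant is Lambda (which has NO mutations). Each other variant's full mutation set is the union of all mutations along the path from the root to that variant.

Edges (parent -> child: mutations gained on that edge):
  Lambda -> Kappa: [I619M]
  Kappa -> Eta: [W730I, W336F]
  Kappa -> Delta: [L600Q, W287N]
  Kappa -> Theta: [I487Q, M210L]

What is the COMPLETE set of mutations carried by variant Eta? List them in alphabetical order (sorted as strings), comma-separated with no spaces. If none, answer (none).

Answer: I619M,W336F,W730I

Derivation:
At Lambda: gained [] -> total []
At Kappa: gained ['I619M'] -> total ['I619M']
At Eta: gained ['W730I', 'W336F'] -> total ['I619M', 'W336F', 'W730I']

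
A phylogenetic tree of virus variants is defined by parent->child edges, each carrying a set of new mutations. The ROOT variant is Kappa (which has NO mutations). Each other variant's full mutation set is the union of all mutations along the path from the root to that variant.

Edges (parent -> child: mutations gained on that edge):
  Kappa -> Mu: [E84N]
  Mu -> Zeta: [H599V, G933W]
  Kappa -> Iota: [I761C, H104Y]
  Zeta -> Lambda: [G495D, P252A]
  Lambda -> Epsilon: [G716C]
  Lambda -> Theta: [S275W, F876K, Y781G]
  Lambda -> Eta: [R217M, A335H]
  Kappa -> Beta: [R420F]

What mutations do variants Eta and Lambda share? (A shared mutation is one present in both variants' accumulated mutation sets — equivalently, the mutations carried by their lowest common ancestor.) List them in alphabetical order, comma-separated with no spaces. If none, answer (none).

Answer: E84N,G495D,G933W,H599V,P252A

Derivation:
Accumulating mutations along path to Eta:
  At Kappa: gained [] -> total []
  At Mu: gained ['E84N'] -> total ['E84N']
  At Zeta: gained ['H599V', 'G933W'] -> total ['E84N', 'G933W', 'H599V']
  At Lambda: gained ['G495D', 'P252A'] -> total ['E84N', 'G495D', 'G933W', 'H599V', 'P252A']
  At Eta: gained ['R217M', 'A335H'] -> total ['A335H', 'E84N', 'G495D', 'G933W', 'H599V', 'P252A', 'R217M']
Mutations(Eta) = ['A335H', 'E84N', 'G495D', 'G933W', 'H599V', 'P252A', 'R217M']
Accumulating mutations along path to Lambda:
  At Kappa: gained [] -> total []
  At Mu: gained ['E84N'] -> total ['E84N']
  At Zeta: gained ['H599V', 'G933W'] -> total ['E84N', 'G933W', 'H599V']
  At Lambda: gained ['G495D', 'P252A'] -> total ['E84N', 'G495D', 'G933W', 'H599V', 'P252A']
Mutations(Lambda) = ['E84N', 'G495D', 'G933W', 'H599V', 'P252A']
Intersection: ['A335H', 'E84N', 'G495D', 'G933W', 'H599V', 'P252A', 'R217M'] ∩ ['E84N', 'G495D', 'G933W', 'H599V', 'P252A'] = ['E84N', 'G495D', 'G933W', 'H599V', 'P252A']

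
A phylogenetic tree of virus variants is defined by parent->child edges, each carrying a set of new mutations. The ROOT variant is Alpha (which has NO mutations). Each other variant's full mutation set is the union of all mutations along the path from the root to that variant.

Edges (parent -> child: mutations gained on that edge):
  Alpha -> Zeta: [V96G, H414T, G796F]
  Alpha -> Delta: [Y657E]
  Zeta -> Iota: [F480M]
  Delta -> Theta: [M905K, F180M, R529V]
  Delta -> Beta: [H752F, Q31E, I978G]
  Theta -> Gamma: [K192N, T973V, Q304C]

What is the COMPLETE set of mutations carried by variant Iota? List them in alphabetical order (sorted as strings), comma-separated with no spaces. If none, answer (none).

At Alpha: gained [] -> total []
At Zeta: gained ['V96G', 'H414T', 'G796F'] -> total ['G796F', 'H414T', 'V96G']
At Iota: gained ['F480M'] -> total ['F480M', 'G796F', 'H414T', 'V96G']

Answer: F480M,G796F,H414T,V96G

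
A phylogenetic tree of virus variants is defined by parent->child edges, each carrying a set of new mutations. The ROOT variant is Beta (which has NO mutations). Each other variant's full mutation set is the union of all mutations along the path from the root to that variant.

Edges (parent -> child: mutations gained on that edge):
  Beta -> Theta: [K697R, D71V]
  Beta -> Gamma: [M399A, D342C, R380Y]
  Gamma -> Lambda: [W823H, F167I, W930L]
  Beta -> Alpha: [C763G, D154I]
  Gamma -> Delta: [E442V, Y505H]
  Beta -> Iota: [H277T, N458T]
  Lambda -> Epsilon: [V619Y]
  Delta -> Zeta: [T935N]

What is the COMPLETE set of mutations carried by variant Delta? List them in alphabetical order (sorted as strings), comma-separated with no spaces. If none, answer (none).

At Beta: gained [] -> total []
At Gamma: gained ['M399A', 'D342C', 'R380Y'] -> total ['D342C', 'M399A', 'R380Y']
At Delta: gained ['E442V', 'Y505H'] -> total ['D342C', 'E442V', 'M399A', 'R380Y', 'Y505H']

Answer: D342C,E442V,M399A,R380Y,Y505H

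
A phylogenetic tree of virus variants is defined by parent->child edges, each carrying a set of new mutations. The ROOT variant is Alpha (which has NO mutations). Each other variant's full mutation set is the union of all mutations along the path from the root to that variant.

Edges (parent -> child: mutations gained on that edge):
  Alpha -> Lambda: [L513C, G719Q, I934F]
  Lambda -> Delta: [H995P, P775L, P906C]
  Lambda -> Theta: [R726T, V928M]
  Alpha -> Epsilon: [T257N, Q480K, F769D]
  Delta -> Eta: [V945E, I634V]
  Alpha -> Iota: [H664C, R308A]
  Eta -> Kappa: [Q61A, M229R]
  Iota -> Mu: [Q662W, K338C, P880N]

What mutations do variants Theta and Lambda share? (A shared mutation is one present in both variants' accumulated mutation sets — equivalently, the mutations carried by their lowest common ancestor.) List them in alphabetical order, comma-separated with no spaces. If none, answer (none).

Answer: G719Q,I934F,L513C

Derivation:
Accumulating mutations along path to Theta:
  At Alpha: gained [] -> total []
  At Lambda: gained ['L513C', 'G719Q', 'I934F'] -> total ['G719Q', 'I934F', 'L513C']
  At Theta: gained ['R726T', 'V928M'] -> total ['G719Q', 'I934F', 'L513C', 'R726T', 'V928M']
Mutations(Theta) = ['G719Q', 'I934F', 'L513C', 'R726T', 'V928M']
Accumulating mutations along path to Lambda:
  At Alpha: gained [] -> total []
  At Lambda: gained ['L513C', 'G719Q', 'I934F'] -> total ['G719Q', 'I934F', 'L513C']
Mutations(Lambda) = ['G719Q', 'I934F', 'L513C']
Intersection: ['G719Q', 'I934F', 'L513C', 'R726T', 'V928M'] ∩ ['G719Q', 'I934F', 'L513C'] = ['G719Q', 'I934F', 'L513C']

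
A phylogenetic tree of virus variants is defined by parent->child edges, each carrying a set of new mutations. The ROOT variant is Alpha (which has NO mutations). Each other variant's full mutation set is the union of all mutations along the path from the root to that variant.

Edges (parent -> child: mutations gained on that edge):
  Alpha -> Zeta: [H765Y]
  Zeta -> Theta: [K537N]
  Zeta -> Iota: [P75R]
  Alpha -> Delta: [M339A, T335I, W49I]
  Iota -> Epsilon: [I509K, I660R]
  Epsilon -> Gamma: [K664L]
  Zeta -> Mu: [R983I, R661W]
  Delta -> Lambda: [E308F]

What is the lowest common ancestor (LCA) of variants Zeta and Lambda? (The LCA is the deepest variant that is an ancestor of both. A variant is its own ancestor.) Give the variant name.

Path from root to Zeta: Alpha -> Zeta
  ancestors of Zeta: {Alpha, Zeta}
Path from root to Lambda: Alpha -> Delta -> Lambda
  ancestors of Lambda: {Alpha, Delta, Lambda}
Common ancestors: {Alpha}
Walk up from Lambda: Lambda (not in ancestors of Zeta), Delta (not in ancestors of Zeta), Alpha (in ancestors of Zeta)
Deepest common ancestor (LCA) = Alpha

Answer: Alpha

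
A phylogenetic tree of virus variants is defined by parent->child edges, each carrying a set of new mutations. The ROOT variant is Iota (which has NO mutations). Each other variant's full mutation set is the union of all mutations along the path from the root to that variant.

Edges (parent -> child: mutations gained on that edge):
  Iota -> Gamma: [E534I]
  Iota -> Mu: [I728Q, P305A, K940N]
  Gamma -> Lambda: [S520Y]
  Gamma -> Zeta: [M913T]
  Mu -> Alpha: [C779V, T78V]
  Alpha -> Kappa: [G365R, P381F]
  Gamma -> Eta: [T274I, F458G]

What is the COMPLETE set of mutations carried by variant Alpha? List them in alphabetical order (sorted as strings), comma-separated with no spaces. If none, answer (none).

Answer: C779V,I728Q,K940N,P305A,T78V

Derivation:
At Iota: gained [] -> total []
At Mu: gained ['I728Q', 'P305A', 'K940N'] -> total ['I728Q', 'K940N', 'P305A']
At Alpha: gained ['C779V', 'T78V'] -> total ['C779V', 'I728Q', 'K940N', 'P305A', 'T78V']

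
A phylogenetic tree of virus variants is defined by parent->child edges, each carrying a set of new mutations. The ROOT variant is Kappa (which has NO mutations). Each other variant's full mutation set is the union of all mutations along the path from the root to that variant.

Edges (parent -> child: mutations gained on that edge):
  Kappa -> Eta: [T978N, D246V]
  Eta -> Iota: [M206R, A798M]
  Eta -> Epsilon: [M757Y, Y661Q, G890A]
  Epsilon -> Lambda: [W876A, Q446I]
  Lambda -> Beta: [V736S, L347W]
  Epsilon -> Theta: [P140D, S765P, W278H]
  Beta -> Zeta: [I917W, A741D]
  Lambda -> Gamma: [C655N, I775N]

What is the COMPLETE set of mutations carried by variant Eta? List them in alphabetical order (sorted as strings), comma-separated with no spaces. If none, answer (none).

Answer: D246V,T978N

Derivation:
At Kappa: gained [] -> total []
At Eta: gained ['T978N', 'D246V'] -> total ['D246V', 'T978N']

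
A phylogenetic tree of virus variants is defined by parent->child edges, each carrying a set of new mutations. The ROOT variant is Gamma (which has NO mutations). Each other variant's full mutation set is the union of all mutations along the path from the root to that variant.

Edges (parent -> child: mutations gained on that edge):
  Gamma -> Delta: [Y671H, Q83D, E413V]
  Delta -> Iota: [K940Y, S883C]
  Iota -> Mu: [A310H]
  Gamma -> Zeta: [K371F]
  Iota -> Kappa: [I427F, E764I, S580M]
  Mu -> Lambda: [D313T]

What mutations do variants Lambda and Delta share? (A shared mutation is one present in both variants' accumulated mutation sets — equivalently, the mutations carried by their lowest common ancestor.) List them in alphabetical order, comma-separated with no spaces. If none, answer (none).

Accumulating mutations along path to Lambda:
  At Gamma: gained [] -> total []
  At Delta: gained ['Y671H', 'Q83D', 'E413V'] -> total ['E413V', 'Q83D', 'Y671H']
  At Iota: gained ['K940Y', 'S883C'] -> total ['E413V', 'K940Y', 'Q83D', 'S883C', 'Y671H']
  At Mu: gained ['A310H'] -> total ['A310H', 'E413V', 'K940Y', 'Q83D', 'S883C', 'Y671H']
  At Lambda: gained ['D313T'] -> total ['A310H', 'D313T', 'E413V', 'K940Y', 'Q83D', 'S883C', 'Y671H']
Mutations(Lambda) = ['A310H', 'D313T', 'E413V', 'K940Y', 'Q83D', 'S883C', 'Y671H']
Accumulating mutations along path to Delta:
  At Gamma: gained [] -> total []
  At Delta: gained ['Y671H', 'Q83D', 'E413V'] -> total ['E413V', 'Q83D', 'Y671H']
Mutations(Delta) = ['E413V', 'Q83D', 'Y671H']
Intersection: ['A310H', 'D313T', 'E413V', 'K940Y', 'Q83D', 'S883C', 'Y671H'] ∩ ['E413V', 'Q83D', 'Y671H'] = ['E413V', 'Q83D', 'Y671H']

Answer: E413V,Q83D,Y671H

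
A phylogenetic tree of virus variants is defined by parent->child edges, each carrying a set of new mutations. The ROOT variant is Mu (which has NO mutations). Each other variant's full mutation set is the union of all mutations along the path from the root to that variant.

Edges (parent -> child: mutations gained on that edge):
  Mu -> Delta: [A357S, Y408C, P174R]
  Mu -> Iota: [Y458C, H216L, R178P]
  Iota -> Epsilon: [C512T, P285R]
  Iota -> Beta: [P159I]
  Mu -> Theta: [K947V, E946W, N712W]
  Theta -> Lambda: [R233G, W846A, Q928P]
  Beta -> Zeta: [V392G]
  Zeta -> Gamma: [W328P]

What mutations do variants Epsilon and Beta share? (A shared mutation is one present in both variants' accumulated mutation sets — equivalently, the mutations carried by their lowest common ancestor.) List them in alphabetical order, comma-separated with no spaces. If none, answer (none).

Answer: H216L,R178P,Y458C

Derivation:
Accumulating mutations along path to Epsilon:
  At Mu: gained [] -> total []
  At Iota: gained ['Y458C', 'H216L', 'R178P'] -> total ['H216L', 'R178P', 'Y458C']
  At Epsilon: gained ['C512T', 'P285R'] -> total ['C512T', 'H216L', 'P285R', 'R178P', 'Y458C']
Mutations(Epsilon) = ['C512T', 'H216L', 'P285R', 'R178P', 'Y458C']
Accumulating mutations along path to Beta:
  At Mu: gained [] -> total []
  At Iota: gained ['Y458C', 'H216L', 'R178P'] -> total ['H216L', 'R178P', 'Y458C']
  At Beta: gained ['P159I'] -> total ['H216L', 'P159I', 'R178P', 'Y458C']
Mutations(Beta) = ['H216L', 'P159I', 'R178P', 'Y458C']
Intersection: ['C512T', 'H216L', 'P285R', 'R178P', 'Y458C'] ∩ ['H216L', 'P159I', 'R178P', 'Y458C'] = ['H216L', 'R178P', 'Y458C']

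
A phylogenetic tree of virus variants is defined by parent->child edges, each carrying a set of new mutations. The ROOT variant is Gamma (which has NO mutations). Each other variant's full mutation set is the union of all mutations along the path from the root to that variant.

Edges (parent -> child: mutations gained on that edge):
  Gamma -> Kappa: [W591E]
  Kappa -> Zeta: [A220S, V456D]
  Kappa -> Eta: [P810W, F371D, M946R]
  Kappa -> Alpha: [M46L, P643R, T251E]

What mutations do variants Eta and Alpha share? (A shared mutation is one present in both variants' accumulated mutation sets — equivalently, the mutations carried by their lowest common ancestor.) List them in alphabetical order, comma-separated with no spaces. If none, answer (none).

Accumulating mutations along path to Eta:
  At Gamma: gained [] -> total []
  At Kappa: gained ['W591E'] -> total ['W591E']
  At Eta: gained ['P810W', 'F371D', 'M946R'] -> total ['F371D', 'M946R', 'P810W', 'W591E']
Mutations(Eta) = ['F371D', 'M946R', 'P810W', 'W591E']
Accumulating mutations along path to Alpha:
  At Gamma: gained [] -> total []
  At Kappa: gained ['W591E'] -> total ['W591E']
  At Alpha: gained ['M46L', 'P643R', 'T251E'] -> total ['M46L', 'P643R', 'T251E', 'W591E']
Mutations(Alpha) = ['M46L', 'P643R', 'T251E', 'W591E']
Intersection: ['F371D', 'M946R', 'P810W', 'W591E'] ∩ ['M46L', 'P643R', 'T251E', 'W591E'] = ['W591E']

Answer: W591E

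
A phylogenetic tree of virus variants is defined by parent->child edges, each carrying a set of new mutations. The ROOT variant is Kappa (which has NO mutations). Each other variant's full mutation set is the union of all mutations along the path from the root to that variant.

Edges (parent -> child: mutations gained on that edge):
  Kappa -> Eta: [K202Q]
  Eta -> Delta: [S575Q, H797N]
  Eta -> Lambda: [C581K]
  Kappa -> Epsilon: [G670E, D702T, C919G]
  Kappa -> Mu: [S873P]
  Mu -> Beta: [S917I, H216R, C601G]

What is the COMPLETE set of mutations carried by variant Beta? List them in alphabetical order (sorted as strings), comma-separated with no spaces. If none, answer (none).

Answer: C601G,H216R,S873P,S917I

Derivation:
At Kappa: gained [] -> total []
At Mu: gained ['S873P'] -> total ['S873P']
At Beta: gained ['S917I', 'H216R', 'C601G'] -> total ['C601G', 'H216R', 'S873P', 'S917I']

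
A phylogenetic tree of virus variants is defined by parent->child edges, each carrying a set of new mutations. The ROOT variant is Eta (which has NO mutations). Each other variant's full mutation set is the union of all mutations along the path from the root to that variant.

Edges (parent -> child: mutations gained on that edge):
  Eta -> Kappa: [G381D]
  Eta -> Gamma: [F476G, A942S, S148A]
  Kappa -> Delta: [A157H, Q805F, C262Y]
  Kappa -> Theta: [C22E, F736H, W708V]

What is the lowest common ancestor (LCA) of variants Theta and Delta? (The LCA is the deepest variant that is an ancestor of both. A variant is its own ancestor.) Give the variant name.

Path from root to Theta: Eta -> Kappa -> Theta
  ancestors of Theta: {Eta, Kappa, Theta}
Path from root to Delta: Eta -> Kappa -> Delta
  ancestors of Delta: {Eta, Kappa, Delta}
Common ancestors: {Eta, Kappa}
Walk up from Delta: Delta (not in ancestors of Theta), Kappa (in ancestors of Theta), Eta (in ancestors of Theta)
Deepest common ancestor (LCA) = Kappa

Answer: Kappa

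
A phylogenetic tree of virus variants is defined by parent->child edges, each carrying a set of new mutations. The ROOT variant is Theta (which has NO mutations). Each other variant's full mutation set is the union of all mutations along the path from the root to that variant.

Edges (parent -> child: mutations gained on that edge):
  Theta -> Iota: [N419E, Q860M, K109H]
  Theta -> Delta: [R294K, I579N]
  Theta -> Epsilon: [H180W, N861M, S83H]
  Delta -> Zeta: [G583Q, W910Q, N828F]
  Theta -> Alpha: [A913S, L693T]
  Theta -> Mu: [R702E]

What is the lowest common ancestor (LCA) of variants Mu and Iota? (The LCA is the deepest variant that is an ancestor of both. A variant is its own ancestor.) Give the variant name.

Path from root to Mu: Theta -> Mu
  ancestors of Mu: {Theta, Mu}
Path from root to Iota: Theta -> Iota
  ancestors of Iota: {Theta, Iota}
Common ancestors: {Theta}
Walk up from Iota: Iota (not in ancestors of Mu), Theta (in ancestors of Mu)
Deepest common ancestor (LCA) = Theta

Answer: Theta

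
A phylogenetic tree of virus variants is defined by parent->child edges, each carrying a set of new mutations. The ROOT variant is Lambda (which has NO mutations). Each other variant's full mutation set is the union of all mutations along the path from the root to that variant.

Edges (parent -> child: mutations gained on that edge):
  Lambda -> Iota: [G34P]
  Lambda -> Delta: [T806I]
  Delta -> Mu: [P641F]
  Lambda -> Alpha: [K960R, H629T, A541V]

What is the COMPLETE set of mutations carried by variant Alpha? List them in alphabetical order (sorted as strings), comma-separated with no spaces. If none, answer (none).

Answer: A541V,H629T,K960R

Derivation:
At Lambda: gained [] -> total []
At Alpha: gained ['K960R', 'H629T', 'A541V'] -> total ['A541V', 'H629T', 'K960R']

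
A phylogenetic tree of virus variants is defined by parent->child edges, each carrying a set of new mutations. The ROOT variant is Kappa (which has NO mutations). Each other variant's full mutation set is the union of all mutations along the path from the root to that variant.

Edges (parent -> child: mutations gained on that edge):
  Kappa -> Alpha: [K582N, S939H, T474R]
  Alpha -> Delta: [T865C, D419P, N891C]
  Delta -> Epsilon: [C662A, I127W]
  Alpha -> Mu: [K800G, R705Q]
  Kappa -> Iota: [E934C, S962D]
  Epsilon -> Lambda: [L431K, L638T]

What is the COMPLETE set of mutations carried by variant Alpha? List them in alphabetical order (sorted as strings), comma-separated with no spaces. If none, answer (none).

Answer: K582N,S939H,T474R

Derivation:
At Kappa: gained [] -> total []
At Alpha: gained ['K582N', 'S939H', 'T474R'] -> total ['K582N', 'S939H', 'T474R']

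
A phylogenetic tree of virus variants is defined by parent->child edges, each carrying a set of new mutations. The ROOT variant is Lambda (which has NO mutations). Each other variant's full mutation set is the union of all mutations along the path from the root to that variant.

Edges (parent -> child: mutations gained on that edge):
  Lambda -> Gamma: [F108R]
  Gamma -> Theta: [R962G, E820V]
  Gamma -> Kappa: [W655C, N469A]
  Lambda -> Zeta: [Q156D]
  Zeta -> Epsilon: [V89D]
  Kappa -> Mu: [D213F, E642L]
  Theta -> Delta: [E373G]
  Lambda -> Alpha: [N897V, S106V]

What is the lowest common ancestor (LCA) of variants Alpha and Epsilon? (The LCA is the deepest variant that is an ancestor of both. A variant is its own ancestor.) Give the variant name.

Path from root to Alpha: Lambda -> Alpha
  ancestors of Alpha: {Lambda, Alpha}
Path from root to Epsilon: Lambda -> Zeta -> Epsilon
  ancestors of Epsilon: {Lambda, Zeta, Epsilon}
Common ancestors: {Lambda}
Walk up from Epsilon: Epsilon (not in ancestors of Alpha), Zeta (not in ancestors of Alpha), Lambda (in ancestors of Alpha)
Deepest common ancestor (LCA) = Lambda

Answer: Lambda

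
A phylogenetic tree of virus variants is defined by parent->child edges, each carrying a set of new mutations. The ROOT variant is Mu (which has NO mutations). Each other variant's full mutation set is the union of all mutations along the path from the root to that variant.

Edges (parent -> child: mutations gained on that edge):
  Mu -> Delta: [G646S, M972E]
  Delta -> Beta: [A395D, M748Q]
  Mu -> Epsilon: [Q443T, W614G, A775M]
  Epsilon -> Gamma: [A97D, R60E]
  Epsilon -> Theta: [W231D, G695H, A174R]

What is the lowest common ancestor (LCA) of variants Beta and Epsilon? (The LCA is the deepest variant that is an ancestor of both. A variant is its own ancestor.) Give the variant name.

Answer: Mu

Derivation:
Path from root to Beta: Mu -> Delta -> Beta
  ancestors of Beta: {Mu, Delta, Beta}
Path from root to Epsilon: Mu -> Epsilon
  ancestors of Epsilon: {Mu, Epsilon}
Common ancestors: {Mu}
Walk up from Epsilon: Epsilon (not in ancestors of Beta), Mu (in ancestors of Beta)
Deepest common ancestor (LCA) = Mu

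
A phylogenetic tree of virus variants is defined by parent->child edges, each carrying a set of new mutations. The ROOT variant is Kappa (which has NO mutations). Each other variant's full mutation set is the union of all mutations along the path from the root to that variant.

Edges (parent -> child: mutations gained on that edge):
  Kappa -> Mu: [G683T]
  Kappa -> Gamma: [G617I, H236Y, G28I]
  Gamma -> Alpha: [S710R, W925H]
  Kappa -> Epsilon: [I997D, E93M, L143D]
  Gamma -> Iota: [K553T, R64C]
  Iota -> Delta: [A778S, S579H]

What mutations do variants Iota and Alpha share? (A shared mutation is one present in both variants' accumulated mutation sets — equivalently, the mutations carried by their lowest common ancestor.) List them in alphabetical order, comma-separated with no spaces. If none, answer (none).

Answer: G28I,G617I,H236Y

Derivation:
Accumulating mutations along path to Iota:
  At Kappa: gained [] -> total []
  At Gamma: gained ['G617I', 'H236Y', 'G28I'] -> total ['G28I', 'G617I', 'H236Y']
  At Iota: gained ['K553T', 'R64C'] -> total ['G28I', 'G617I', 'H236Y', 'K553T', 'R64C']
Mutations(Iota) = ['G28I', 'G617I', 'H236Y', 'K553T', 'R64C']
Accumulating mutations along path to Alpha:
  At Kappa: gained [] -> total []
  At Gamma: gained ['G617I', 'H236Y', 'G28I'] -> total ['G28I', 'G617I', 'H236Y']
  At Alpha: gained ['S710R', 'W925H'] -> total ['G28I', 'G617I', 'H236Y', 'S710R', 'W925H']
Mutations(Alpha) = ['G28I', 'G617I', 'H236Y', 'S710R', 'W925H']
Intersection: ['G28I', 'G617I', 'H236Y', 'K553T', 'R64C'] ∩ ['G28I', 'G617I', 'H236Y', 'S710R', 'W925H'] = ['G28I', 'G617I', 'H236Y']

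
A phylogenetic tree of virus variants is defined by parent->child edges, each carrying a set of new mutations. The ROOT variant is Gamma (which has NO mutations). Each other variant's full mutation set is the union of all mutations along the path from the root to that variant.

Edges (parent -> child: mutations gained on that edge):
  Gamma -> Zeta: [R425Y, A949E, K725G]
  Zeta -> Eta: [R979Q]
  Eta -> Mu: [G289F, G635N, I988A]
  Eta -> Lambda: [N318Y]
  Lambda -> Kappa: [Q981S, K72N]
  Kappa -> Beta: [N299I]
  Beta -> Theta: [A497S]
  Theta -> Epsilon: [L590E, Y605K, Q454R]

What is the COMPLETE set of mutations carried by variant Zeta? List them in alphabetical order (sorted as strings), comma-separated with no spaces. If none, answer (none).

At Gamma: gained [] -> total []
At Zeta: gained ['R425Y', 'A949E', 'K725G'] -> total ['A949E', 'K725G', 'R425Y']

Answer: A949E,K725G,R425Y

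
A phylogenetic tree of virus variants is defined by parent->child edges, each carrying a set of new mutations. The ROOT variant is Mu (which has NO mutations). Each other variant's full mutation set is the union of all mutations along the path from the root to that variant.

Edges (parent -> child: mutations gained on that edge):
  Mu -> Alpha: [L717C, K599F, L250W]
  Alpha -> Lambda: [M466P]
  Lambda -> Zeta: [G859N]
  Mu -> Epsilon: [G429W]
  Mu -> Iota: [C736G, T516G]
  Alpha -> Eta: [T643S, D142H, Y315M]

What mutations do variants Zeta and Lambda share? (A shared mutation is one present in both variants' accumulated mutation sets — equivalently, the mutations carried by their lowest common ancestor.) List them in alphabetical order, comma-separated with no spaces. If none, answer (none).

Accumulating mutations along path to Zeta:
  At Mu: gained [] -> total []
  At Alpha: gained ['L717C', 'K599F', 'L250W'] -> total ['K599F', 'L250W', 'L717C']
  At Lambda: gained ['M466P'] -> total ['K599F', 'L250W', 'L717C', 'M466P']
  At Zeta: gained ['G859N'] -> total ['G859N', 'K599F', 'L250W', 'L717C', 'M466P']
Mutations(Zeta) = ['G859N', 'K599F', 'L250W', 'L717C', 'M466P']
Accumulating mutations along path to Lambda:
  At Mu: gained [] -> total []
  At Alpha: gained ['L717C', 'K599F', 'L250W'] -> total ['K599F', 'L250W', 'L717C']
  At Lambda: gained ['M466P'] -> total ['K599F', 'L250W', 'L717C', 'M466P']
Mutations(Lambda) = ['K599F', 'L250W', 'L717C', 'M466P']
Intersection: ['G859N', 'K599F', 'L250W', 'L717C', 'M466P'] ∩ ['K599F', 'L250W', 'L717C', 'M466P'] = ['K599F', 'L250W', 'L717C', 'M466P']

Answer: K599F,L250W,L717C,M466P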